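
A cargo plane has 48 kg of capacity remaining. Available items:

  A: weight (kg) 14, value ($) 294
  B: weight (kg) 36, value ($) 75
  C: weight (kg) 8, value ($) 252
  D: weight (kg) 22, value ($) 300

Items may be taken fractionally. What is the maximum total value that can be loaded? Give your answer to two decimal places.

854.33

Sort by value per unit weight and fill in that order.
Order: C (252/8=31.50) > A (294/14=21.00) > D (300/22=13.64) > B (75/36=2.08)
Fill: take C (8 @ 252) → take A (14 @ 294) → take D (22 @ 300) → take 4/36 of B → 8.33; 48/48 used.
Total value = 854.33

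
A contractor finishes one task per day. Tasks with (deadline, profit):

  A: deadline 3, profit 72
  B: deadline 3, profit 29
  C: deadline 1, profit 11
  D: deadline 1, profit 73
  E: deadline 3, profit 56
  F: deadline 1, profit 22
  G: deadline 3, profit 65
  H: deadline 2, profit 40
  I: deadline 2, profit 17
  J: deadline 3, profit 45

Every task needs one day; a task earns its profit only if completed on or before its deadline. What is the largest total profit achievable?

By profit: D(d1,73), A(d3,72), G(d3,65), E(d3,56), J(d3,45), H(d2,40), B(d3,29), F(d1,22), I(d2,17), C(d1,11)
D→slot 1; A→slot 3; G→slot 2; E skipped; J skipped; H skipped; B skipped; F skipped; I skipped; C skipped.
Profit = 73 + 65 + 72 = 210

210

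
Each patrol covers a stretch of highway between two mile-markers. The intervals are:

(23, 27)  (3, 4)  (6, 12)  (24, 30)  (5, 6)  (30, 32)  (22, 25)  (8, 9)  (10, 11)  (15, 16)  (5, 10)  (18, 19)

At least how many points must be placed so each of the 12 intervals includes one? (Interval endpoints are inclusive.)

8

Sorted: [3,4] [5,6] [8,9] [5,10] [10,11] [6,12] [15,16] [18,19] [22,25] [23,27] [24,30] [30,32]
{[3,4]} hit by 4; {[5,6]} hit by 6; {[8,9],[5,10]} hit by 9; {[10,11],[6,12]} hit by 11; {[15,16]} hit by 16; {[18,19]} hit by 19; {[22,25],[23,27],[24,30]} hit by 25; {[30,32]} hit by 32.
Points: 4, 6, 9, 11, 16, 19, 25, 32 (8 total).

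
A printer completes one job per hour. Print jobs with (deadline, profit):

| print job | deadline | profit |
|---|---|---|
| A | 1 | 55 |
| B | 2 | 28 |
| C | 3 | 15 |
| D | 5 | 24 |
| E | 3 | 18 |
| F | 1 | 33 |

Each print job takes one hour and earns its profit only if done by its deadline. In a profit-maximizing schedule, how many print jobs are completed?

Take jobs in profit order; each goes to the latest open slot no later than its deadline.
Profit order: A=55 F=33 B=28 D=24 E=18 C=15
Assign: A→slot 1, F skipped, B→slot 2, D→slot 5, E→slot 3, C skipped.
Slots: [1:A] [2:B] [3:E] [5:D]
4 of 6 scheduled.

4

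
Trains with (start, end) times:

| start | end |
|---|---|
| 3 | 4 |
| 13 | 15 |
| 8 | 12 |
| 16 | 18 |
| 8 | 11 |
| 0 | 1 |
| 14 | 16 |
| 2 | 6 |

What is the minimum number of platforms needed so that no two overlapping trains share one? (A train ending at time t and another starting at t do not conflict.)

2

Count concurrent intervals with a sweep; the peak is the room count.
Events (time:±→running): 0:+→1 1:-→0 2:+→1 3:+→2 … peak 2.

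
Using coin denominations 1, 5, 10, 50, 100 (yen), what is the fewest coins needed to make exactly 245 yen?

245 = 2×100 + 4×10 + 1×5
Total coins = 2 + 4 + 1 = 7

7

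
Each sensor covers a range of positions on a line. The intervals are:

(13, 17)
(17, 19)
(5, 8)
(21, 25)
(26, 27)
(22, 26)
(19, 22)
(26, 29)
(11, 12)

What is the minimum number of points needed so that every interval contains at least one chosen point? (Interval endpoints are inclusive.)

5

Process intervals by earliest right end; each time one isn't hit yet, stab at its right endpoint.
By right end: [5,8]  [11,12]  [13,17]  [17,19]  [19,22]  [21,25]  [22,26]  [26,27]  [26,29]
[5,8] uncovered → point at 8; [11,12] uncovered → point at 12; [13,17] uncovered → point at 17; [19,22] uncovered → point at 22; [26,27] uncovered → point at 27.
Points: 8, 12, 17, 22, 27 (5 total).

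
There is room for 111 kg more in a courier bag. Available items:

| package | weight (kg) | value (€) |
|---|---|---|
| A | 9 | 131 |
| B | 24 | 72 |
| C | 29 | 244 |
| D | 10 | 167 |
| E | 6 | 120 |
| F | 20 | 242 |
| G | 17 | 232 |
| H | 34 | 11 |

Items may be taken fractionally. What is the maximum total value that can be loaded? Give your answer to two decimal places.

Sort by value per unit weight and fill in that order.
Ratios (sorted): E 20.00, D 16.70, A 14.56, G 13.65, F 12.10, C 8.41, B 3.00, H 0.32
take E (6 @ 120); take D (10 @ 167); take A (9 @ 131); take G (17 @ 232); take F (20 @ 242); take C (29 @ 244); take 20/24 of B → 60.00. Capacity used 111/111.
Total value = 1196.00

1196.00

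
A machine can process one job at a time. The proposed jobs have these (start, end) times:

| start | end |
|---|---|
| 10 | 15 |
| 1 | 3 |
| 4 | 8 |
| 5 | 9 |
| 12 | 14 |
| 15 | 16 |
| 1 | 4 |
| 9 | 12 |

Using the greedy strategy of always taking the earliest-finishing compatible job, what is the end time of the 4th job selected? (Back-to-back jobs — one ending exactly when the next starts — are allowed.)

14

Sorted by end: (1,3)  (1,4)  (4,8)  (5,9)  (9,12)  (12,14)  (10,15)  (15,16)
take (1,3); take (4,8); take (9,12); take (12,14); take (15,16).
Selected: (1,3) (4,8) (9,12) (12,14) (15,16)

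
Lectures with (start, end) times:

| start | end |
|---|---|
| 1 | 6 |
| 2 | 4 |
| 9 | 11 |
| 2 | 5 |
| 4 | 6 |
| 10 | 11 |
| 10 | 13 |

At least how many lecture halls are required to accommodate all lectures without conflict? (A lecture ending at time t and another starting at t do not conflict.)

3

The answer is the maximum number of intervals overlapping at any instant.
starts: [1, 2, 2, 4, 9, 10, 10]
ends:   [4, 5, 6, 6, 11, 11, 13]
s1→1 s2→2 s2→3  — peak 3.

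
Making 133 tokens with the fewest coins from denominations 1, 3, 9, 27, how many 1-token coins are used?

Greedy: take as many of the largest coin as possible, then repeat with the remainder.
133 − 4×27→25 − 2×9→7 − 2×3→1 − 1×1→0
Count of 1: 1

1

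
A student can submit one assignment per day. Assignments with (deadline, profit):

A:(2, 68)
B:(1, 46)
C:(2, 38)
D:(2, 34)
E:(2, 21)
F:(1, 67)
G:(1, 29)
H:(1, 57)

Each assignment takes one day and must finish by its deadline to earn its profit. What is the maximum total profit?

135

Sort by profit descending; place each in the latest free slot ≤ its deadline.
Profit order: A=68 F=67 H=57 B=46 C=38 D=34 G=29 E=21
Assign: A→slot 2, F→slot 1, H skipped, B skipped, C skipped, D skipped, G skipped, E skipped.
Slots: [1:F] [2:A]
Profit = 67 + 68 = 135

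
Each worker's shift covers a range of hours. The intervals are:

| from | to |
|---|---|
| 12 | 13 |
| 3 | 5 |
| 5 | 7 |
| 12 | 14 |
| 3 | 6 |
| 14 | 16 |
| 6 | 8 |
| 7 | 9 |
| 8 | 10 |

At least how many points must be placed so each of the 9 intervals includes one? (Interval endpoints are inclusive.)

4

By right end: [3,5]  [3,6]  [5,7]  [6,8]  [7,9]  [8,10]  [12,13]  [12,14]  [14,16]
[3,5] uncovered → point at 5; [6,8] uncovered → point at 8; [12,13] uncovered → point at 13; [14,16] uncovered → point at 16.
Points: 5, 8, 13, 16 (4 total).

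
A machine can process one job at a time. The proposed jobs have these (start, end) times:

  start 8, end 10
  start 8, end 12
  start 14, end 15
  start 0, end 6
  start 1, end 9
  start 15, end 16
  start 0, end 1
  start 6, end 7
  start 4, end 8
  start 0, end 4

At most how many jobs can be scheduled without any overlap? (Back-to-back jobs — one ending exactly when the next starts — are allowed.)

5

Sort by end time and greedily take each interval whose start is ≥ the last chosen end.
Sorted by end: (0,1)  (0,4)  (0,6)  (6,7)  (4,8)  (1,9)  (8,10)  (8,12)  (14,15)  (15,16)
take (0,1); skip (0,4); skip (0,6); take (6,7); take (8,10); take (14,15); take (15,16).
Selected 5 jobs.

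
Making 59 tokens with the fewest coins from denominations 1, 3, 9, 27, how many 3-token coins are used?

Greedy: take as many of the largest coin as possible, then repeat with the remainder.
59 = 2×27 + 1×3 + 2×1
Count of 3: 1

1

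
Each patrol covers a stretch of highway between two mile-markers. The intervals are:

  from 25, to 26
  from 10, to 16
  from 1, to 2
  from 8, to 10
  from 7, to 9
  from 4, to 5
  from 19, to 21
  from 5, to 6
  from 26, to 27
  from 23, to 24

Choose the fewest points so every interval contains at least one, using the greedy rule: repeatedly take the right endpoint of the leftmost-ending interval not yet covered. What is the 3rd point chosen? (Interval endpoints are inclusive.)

9

Process intervals by earliest right end; each time one isn't hit yet, stab at its right endpoint.
Sorted: [1,2] [4,5] [5,6] [7,9] [8,10] [10,16] [19,21] [23,24] [25,26] [26,27]
{[1,2]} hit by 2; {[4,5],[5,6]} hit by 5; {[7,9],[8,10]} hit by 9; {[10,16]} hit by 16; {[19,21]} hit by 21; {[23,24]} hit by 24; {[25,26],[26,27]} hit by 26.
Points: 2, 5, 9, 16, 21, 24, 26 (7 total).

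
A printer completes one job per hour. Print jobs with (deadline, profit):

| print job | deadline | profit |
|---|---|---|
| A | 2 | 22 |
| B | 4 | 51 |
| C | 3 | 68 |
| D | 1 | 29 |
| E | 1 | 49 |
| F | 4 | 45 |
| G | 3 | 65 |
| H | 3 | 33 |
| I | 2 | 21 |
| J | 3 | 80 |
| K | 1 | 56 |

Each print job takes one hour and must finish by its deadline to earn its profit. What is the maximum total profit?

Take jobs in profit order; each goes to the latest open slot no later than its deadline.
Profit order: J=80 C=68 G=65 K=56 B=51 E=49 F=45 H=33 D=29 A=22 I=21
Assign: J→slot 3, C→slot 2, G→slot 1, K skipped, B→slot 4, E skipped, F skipped, H skipped, D skipped, A skipped, I skipped.
Slots: [1:G] [2:C] [3:J] [4:B]
Profit = 65 + 68 + 80 + 51 = 264

264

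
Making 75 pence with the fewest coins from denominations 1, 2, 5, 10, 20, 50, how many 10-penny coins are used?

Use the largest denomination that fits, subtract, and repeat.
75 = 1×50 + 1×20 + 1×5
Count of 10: 0

0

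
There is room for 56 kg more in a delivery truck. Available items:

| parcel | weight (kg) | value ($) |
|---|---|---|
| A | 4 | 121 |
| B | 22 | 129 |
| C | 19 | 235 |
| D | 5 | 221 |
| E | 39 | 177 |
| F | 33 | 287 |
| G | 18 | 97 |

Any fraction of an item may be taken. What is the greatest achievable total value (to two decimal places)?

820.52

Greedy by value/weight ratio, highest first.
Ratios (sorted): D 44.20, A 30.25, C 12.37, F 8.70, B 5.86, G 5.39, E 4.54
take D (5 @ 221); take A (4 @ 121); take C (19 @ 235); take 28/33 of F → 243.52. Capacity used 56/56.
Total value = 820.52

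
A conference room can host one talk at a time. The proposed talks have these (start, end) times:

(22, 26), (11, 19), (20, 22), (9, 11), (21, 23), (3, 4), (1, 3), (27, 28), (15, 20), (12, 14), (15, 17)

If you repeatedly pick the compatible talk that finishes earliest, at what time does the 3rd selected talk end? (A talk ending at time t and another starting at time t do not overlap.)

Sort by end time and greedily take each interval whose start is ≥ the last chosen end.
Sorted by end: (1,3)  (3,4)  (9,11)  (12,14)  (15,17)  (11,19)  (15,20)  (20,22)  (21,23)  (22,26)  (27,28)
take (1,3); take (3,4); take (9,11); take (12,14); take (15,17); skip (15,20); take (20,22); skip (21,23); take (22,26); take (27,28).
Selected: (1,3) (3,4) (9,11) (12,14) (15,17) (20,22) (22,26) (27,28)

11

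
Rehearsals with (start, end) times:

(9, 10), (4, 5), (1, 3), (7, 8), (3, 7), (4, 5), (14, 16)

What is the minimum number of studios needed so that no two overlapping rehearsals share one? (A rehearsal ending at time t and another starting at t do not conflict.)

starts: [1, 3, 4, 4, 7, 9, 14]
ends:   [3, 5, 5, 7, 8, 10, 16]
s1→1 e3→0 s3→1 s4→2 s4→3  — peak 3.

3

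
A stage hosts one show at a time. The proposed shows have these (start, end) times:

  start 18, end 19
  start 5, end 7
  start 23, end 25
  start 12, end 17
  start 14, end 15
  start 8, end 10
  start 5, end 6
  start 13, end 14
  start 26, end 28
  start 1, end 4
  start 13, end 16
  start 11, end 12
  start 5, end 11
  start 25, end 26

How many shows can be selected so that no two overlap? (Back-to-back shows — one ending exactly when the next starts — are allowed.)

Sorted by end: (1,4)  (5,6)  (5,7)  (8,10)  (5,11)  (11,12)  (13,14)  (14,15)  (13,16)  (12,17)  (18,19)  (23,25)  (25,26)  (26,28)
take (1,4); take (5,6); skip (5,7); take (8,10); take (11,12); take (13,14); take (14,15); skip (13,16); take (18,19); take (23,25); take (25,26); take (26,28).
Selected 10 shows.

10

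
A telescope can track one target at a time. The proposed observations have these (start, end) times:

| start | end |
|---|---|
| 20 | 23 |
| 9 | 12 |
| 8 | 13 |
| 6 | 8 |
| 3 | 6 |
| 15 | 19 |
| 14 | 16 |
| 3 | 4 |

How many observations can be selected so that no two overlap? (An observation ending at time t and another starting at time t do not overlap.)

Greedy by earliest finish: after sorting by end time, pick each interval compatible with the last pick.
Sorted by end: (3,4)  (3,6)  (6,8)  (9,12)  (8,13)  (14,16)  (15,19)  (20,23)
take (3,4); take (6,8); take (9,12); take (14,16); take (20,23).
Selected 5 observations.

5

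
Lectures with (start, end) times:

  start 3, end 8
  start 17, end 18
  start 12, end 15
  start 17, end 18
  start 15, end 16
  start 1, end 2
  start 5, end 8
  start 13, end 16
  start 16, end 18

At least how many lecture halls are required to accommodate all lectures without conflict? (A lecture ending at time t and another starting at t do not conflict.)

The answer is the maximum number of intervals overlapping at any instant.
starts: [1, 3, 5, 12, 13, 15, 16, 17, 17]
ends:   [2, 8, 8, 15, 16, 16, 18, 18, 18]
s1→1 e2→0 s3→1 s5→2 e8→1 e8→0 s12→1 s13→2 e15→1 s15→2 e16→1 e16→0 s16→1 s17→2 s17→3  — peak 3.

3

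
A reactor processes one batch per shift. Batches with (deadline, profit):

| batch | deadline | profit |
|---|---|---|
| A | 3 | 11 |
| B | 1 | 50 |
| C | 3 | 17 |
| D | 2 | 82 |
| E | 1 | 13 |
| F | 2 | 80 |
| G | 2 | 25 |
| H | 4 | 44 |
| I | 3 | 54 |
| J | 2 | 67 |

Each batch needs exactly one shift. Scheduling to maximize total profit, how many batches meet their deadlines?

Sort by profit descending; place each in the latest free slot ≤ its deadline.
By profit: D(d2,82), F(d2,80), J(d2,67), I(d3,54), B(d1,50), H(d4,44), G(d2,25), C(d3,17), E(d1,13), A(d3,11)
D→slot 2; F→slot 1; J skipped; I→slot 3; B skipped; H→slot 4; G skipped; C skipped; E skipped; A skipped.
4 of 10 scheduled.

4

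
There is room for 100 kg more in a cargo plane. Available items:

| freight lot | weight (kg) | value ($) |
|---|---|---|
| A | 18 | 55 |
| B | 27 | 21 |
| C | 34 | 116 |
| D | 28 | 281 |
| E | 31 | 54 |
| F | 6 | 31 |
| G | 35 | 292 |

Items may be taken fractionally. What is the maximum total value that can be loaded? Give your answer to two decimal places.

709.76

Greedy by value/weight ratio, highest first.
Order: D (281/28=10.04) > G (292/35=8.34) > F (31/6=5.17) > C (116/34=3.41) > A (55/18=3.06) > E (54/31=1.74) > B (21/27=0.78)
Fill: take D (28 @ 281) → take G (35 @ 292) → take F (6 @ 31) → take 31/34 of C → 105.76; 100/100 used.
Total value = 709.76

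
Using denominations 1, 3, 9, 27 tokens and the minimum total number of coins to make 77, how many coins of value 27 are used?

Use the largest denomination that fits, subtract, and repeat.
77 = 2×27 + 2×9 + 1×3 + 2×1
Count of 27: 2

2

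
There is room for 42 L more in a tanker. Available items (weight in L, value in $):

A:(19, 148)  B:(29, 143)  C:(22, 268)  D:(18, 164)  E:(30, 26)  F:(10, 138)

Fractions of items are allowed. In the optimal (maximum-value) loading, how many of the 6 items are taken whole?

2

Order: F (138/10=13.80) > C (268/22=12.18) > D (164/18=9.11) > A (148/19=7.79) > B (143/29=4.93) > E (26/30=0.87)
Fill: take F (10 @ 138) → take C (22 @ 268) → take 10/18 of D → 91.11; 42/42 used.
2 item(s) taken whole; one partial (take 10/18 of D).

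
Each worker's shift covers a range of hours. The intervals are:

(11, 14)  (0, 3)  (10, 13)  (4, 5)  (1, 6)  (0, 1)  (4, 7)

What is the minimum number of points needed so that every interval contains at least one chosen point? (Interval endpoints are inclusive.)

By right end: [0,1]  [0,3]  [4,5]  [1,6]  [4,7]  [10,13]  [11,14]
[0,1] uncovered → point at 1; [4,5] uncovered → point at 5; [10,13] uncovered → point at 13.
Points: 1, 5, 13 (3 total).

3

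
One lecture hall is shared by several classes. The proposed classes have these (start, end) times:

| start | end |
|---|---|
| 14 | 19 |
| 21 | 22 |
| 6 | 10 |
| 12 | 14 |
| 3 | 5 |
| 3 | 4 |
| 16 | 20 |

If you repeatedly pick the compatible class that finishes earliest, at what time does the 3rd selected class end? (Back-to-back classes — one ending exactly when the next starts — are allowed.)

14

By end time: (3,4), (3,5), (6,10), (12,14), (14,19), (16,20), (21,22).
Pick (3,4); next start ≥ 4 → (6,10); next start ≥ 10 → (12,14); next start ≥ 14 → (14,19); next start ≥ 19 → (21,22).
Selected: (3,4) (6,10) (12,14) (14,19) (21,22)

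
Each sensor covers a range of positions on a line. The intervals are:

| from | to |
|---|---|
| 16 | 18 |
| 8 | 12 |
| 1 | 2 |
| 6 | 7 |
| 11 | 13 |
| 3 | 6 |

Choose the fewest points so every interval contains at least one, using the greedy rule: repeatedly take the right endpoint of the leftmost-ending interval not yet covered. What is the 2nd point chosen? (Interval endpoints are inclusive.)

Sorted: [1,2] [3,6] [6,7] [8,12] [11,13] [16,18]
{[1,2]} hit by 2; {[3,6],[6,7]} hit by 6; {[8,12],[11,13]} hit by 12; {[16,18]} hit by 18.
Points: 2, 6, 12, 18 (4 total).

6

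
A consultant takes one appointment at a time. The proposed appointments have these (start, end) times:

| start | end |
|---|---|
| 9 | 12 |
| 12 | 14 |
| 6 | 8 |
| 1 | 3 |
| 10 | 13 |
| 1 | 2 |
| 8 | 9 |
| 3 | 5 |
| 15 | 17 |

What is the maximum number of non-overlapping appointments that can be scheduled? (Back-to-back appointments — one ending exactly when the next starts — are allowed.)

Greedy by earliest finish: after sorting by end time, pick each interval compatible with the last pick.
By end time: (1,2), (1,3), (3,5), (6,8), (8,9), (9,12), (10,13), (12,14), (15,17).
Pick (1,2); next start ≥ 2 → (3,5); next start ≥ 5 → (6,8); next start ≥ 8 → (8,9); next start ≥ 9 → (9,12); next start ≥ 12 → (12,14); next start ≥ 14 → (15,17).
Selected 7 appointments.

7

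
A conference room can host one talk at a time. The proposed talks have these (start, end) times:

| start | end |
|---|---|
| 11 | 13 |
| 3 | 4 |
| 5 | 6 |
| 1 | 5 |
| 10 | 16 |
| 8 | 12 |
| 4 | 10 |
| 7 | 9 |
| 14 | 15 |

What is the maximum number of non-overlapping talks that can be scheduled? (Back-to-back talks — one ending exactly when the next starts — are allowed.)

By end time: (3,4), (1,5), (5,6), (7,9), (4,10), (8,12), (11,13), (14,15), (10,16).
Pick (3,4); next start ≥ 4 → (5,6); next start ≥ 6 → (7,9); next start ≥ 9 → (11,13); next start ≥ 13 → (14,15).
Selected 5 talks.

5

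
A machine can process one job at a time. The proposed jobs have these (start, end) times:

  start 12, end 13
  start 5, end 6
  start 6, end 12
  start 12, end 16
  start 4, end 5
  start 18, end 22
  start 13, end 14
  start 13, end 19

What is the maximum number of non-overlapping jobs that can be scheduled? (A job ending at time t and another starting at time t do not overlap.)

By end time: (4,5), (5,6), (6,12), (12,13), (13,14), (12,16), (13,19), (18,22).
Pick (4,5); next start ≥ 5 → (5,6); next start ≥ 6 → (6,12); next start ≥ 12 → (12,13); next start ≥ 13 → (13,14); next start ≥ 14 → (18,22).
Selected 6 jobs.

6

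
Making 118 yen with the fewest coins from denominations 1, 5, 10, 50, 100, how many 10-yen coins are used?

1

118 = 1×100 + 1×10 + 1×5 + 3×1
Count of 10: 1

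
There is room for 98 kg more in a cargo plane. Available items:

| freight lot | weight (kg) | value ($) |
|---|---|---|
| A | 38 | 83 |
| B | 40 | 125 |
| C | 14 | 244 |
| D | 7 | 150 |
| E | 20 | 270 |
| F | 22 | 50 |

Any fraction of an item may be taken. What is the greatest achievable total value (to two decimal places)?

827.64

Sort by value per unit weight and fill in that order.
Order: D (150/7=21.43) > C (244/14=17.43) > E (270/20=13.50) > B (125/40=3.12) > F (50/22=2.27) > A (83/38=2.18)
Fill: take D (7 @ 150) → take C (14 @ 244) → take E (20 @ 270) → take B (40 @ 125) → take 17/22 of F → 38.64; 98/98 used.
Total value = 827.64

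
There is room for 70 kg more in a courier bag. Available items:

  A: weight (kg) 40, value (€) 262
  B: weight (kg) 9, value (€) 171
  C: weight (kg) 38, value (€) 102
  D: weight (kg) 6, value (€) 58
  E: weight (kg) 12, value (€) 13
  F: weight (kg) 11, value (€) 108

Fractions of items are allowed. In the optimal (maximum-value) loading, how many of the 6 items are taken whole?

Sort by value per unit weight and fill in that order.
Order: B (171/9=19.00) > F (108/11=9.82) > D (58/6=9.67) > A (262/40=6.55) > C (102/38=2.68) > E (13/12=1.08)
Fill: take B (9 @ 171) → take F (11 @ 108) → take D (6 @ 58) → take A (40 @ 262) → take 4/38 of C → 10.74; 70/70 used.
4 item(s) taken whole; one partial (take 4/38 of C).

4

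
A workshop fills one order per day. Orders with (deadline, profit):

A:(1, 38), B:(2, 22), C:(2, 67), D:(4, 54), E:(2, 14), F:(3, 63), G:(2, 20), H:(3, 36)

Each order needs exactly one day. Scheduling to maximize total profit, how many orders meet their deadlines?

Take jobs in profit order; each goes to the latest open slot no later than its deadline.
Profit order: C=67 F=63 D=54 A=38 H=36 B=22 G=20 E=14
Assign: C→slot 2, F→slot 3, D→slot 4, A→slot 1, H skipped, B skipped, G skipped, E skipped.
Slots: [1:A] [2:C] [3:F] [4:D]
4 of 8 scheduled.

4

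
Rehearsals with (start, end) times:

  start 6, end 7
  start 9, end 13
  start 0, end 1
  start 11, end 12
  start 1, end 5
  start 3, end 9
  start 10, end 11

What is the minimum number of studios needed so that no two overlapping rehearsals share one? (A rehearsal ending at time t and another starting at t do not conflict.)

Events (time:±→running): 0:+→1 1:-→0 1:+→1 3:+→2 … peak 2.

2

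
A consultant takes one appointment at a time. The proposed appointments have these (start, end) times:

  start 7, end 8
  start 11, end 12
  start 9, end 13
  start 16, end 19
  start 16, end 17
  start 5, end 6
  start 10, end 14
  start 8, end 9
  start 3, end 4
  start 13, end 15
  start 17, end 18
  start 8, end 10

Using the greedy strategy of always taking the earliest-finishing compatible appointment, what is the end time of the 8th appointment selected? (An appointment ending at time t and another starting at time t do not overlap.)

18

By end time: (3,4), (5,6), (7,8), (8,9), (8,10), (11,12), (9,13), (10,14), (13,15), (16,17), (17,18), (16,19).
Pick (3,4); next start ≥ 4 → (5,6); next start ≥ 6 → (7,8); next start ≥ 8 → (8,9); next start ≥ 9 → (11,12); next start ≥ 12 → (13,15); next start ≥ 15 → (16,17); next start ≥ 17 → (17,18).
Selected: (3,4) (5,6) (7,8) (8,9) (11,12) (13,15) (16,17) (17,18)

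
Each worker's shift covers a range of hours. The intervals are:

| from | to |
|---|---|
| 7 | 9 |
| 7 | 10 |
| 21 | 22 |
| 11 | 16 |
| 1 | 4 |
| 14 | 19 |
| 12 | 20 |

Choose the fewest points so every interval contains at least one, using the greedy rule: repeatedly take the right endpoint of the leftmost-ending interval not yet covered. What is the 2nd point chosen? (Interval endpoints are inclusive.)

9

Sorted: [1,4] [7,9] [7,10] [11,16] [14,19] [12,20] [21,22]
{[1,4]} hit by 4; {[7,9],[7,10]} hit by 9; {[11,16],[14,19],[12,20]} hit by 16; {[21,22]} hit by 22.
Points: 4, 9, 16, 22 (4 total).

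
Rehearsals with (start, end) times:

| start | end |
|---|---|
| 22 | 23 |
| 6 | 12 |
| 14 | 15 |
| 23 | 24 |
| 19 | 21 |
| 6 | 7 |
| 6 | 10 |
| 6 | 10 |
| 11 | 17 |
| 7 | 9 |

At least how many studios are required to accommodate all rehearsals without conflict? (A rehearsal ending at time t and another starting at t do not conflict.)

starts: [6, 6, 6, 6, 7, 11, 14, 19, 22, 23]
ends:   [7, 9, 10, 10, 12, 15, 17, 21, 23, 24]
s6→1 s6→2 s6→3 s6→4  — peak 4.

4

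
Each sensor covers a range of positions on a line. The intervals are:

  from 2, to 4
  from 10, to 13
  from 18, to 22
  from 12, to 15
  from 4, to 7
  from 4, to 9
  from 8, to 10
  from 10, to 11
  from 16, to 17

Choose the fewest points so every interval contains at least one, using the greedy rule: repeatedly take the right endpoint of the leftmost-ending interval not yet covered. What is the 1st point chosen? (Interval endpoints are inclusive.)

4

By right end: [2,4]  [4,7]  [4,9]  [8,10]  [10,11]  [10,13]  [12,15]  [16,17]  [18,22]
[2,4] uncovered → point at 4; [8,10] uncovered → point at 10; [12,15] uncovered → point at 15; [16,17] uncovered → point at 17; [18,22] uncovered → point at 22.
Points: 4, 10, 15, 17, 22 (5 total).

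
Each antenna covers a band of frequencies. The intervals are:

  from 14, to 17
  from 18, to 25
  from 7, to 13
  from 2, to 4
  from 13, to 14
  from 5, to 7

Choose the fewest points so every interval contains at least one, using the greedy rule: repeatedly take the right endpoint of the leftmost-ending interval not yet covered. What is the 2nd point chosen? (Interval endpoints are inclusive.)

Process intervals by earliest right end; each time one isn't hit yet, stab at its right endpoint.
Sorted: [2,4] [5,7] [7,13] [13,14] [14,17] [18,25]
{[2,4]} hit by 4; {[5,7],[7,13]} hit by 7; {[13,14],[14,17]} hit by 14; {[18,25]} hit by 25.
Points: 4, 7, 14, 25 (4 total).

7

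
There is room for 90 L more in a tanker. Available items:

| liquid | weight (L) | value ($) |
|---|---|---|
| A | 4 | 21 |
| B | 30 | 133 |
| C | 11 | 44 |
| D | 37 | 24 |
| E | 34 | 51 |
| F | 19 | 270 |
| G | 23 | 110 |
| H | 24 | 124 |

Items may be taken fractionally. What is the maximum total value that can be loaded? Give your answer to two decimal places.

Ratios (sorted): F 14.21, A 5.25, H 5.17, G 4.78, B 4.43, C 4.00, E 1.50, D 0.65
take F (19 @ 270); take A (4 @ 21); take H (24 @ 124); take G (23 @ 110); take 20/30 of B → 88.67. Capacity used 90/90.
Total value = 613.67

613.67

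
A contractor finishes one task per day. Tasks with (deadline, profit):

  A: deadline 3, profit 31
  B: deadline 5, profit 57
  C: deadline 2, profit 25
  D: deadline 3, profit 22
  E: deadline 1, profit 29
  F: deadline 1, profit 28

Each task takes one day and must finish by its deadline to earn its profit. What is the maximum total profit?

142

Profit order: B=57 A=31 E=29 F=28 C=25 D=22
Assign: B→slot 5, A→slot 3, E→slot 1, F skipped, C→slot 2, D skipped.
Slots: [1:E] [2:C] [3:A] [5:B]
Profit = 29 + 25 + 31 + 57 = 142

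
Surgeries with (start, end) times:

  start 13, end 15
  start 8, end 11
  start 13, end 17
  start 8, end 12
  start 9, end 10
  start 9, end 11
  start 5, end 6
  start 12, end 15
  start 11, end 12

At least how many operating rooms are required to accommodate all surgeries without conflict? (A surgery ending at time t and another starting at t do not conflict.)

4

The answer is the maximum number of intervals overlapping at any instant.
starts: [5, 8, 8, 9, 9, 11, 12, 13, 13]
ends:   [6, 10, 11, 11, 12, 12, 15, 15, 17]
s5→1 e6→0 s8→1 s8→2 s9→3 s9→4  — peak 4.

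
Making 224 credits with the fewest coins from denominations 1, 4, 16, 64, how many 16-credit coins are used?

2

224 − 3×64→32 − 2×16→0
Count of 16: 2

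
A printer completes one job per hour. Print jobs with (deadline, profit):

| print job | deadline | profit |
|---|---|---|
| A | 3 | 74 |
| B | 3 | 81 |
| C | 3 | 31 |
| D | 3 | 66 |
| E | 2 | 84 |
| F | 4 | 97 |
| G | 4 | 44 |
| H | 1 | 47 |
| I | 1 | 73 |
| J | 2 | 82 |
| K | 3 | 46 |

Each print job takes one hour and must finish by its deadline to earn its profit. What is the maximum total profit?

Profit order: F=97 E=84 J=82 B=81 A=74 I=73 D=66 H=47 K=46 G=44 C=31
Assign: F→slot 4, E→slot 2, J→slot 1, B→slot 3, A skipped, I skipped, D skipped, H skipped, K skipped, G skipped, C skipped.
Slots: [1:J] [2:E] [3:B] [4:F]
Profit = 82 + 84 + 81 + 97 = 344

344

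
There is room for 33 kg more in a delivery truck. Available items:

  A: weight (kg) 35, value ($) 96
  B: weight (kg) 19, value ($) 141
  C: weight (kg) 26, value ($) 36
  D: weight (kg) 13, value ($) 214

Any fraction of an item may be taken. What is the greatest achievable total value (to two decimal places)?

Sort by value per unit weight and fill in that order.
Ratios (sorted): D 16.46, B 7.42, A 2.74, C 1.38
take D (13 @ 214); take B (19 @ 141); take 1/35 of A → 2.74. Capacity used 33/33.
Total value = 357.74

357.74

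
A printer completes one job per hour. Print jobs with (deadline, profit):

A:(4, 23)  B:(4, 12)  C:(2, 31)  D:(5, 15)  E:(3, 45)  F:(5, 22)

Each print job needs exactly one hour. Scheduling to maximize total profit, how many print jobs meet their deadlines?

5

Take jobs in profit order; each goes to the latest open slot no later than its deadline.
By profit: E(d3,45), C(d2,31), A(d4,23), F(d5,22), D(d5,15), B(d4,12)
E→slot 3; C→slot 2; A→slot 4; F→slot 5; D→slot 1; B skipped.
5 of 6 scheduled.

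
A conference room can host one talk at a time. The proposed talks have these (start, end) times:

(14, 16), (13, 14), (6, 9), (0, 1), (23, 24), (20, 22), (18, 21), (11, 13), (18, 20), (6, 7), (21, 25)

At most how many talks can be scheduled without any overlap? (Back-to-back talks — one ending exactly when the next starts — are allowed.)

By end time: (0,1), (6,7), (6,9), (11,13), (13,14), (14,16), (18,20), (18,21), (20,22), (23,24), (21,25).
Pick (0,1); next start ≥ 1 → (6,7); next start ≥ 7 → (11,13); next start ≥ 13 → (13,14); next start ≥ 14 → (14,16); next start ≥ 16 → (18,20); next start ≥ 20 → (20,22); next start ≥ 22 → (23,24).
Selected 8 talks.

8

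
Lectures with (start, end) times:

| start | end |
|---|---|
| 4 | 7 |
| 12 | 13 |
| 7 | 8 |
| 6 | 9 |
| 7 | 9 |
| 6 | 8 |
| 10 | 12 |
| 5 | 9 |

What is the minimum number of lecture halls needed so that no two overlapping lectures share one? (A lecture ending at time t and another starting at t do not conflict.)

Count concurrent intervals with a sweep; the peak is the room count.
Events (time:±→running): 4:+→1 5:+→2 6:+→3 6:+→4 7:-→3 7:+→4 7:+→5 … peak 5.

5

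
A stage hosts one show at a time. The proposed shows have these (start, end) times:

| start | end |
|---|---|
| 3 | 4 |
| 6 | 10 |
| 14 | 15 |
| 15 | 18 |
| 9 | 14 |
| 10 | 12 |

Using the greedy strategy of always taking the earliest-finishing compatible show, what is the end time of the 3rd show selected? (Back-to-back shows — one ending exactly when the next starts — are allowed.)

By end time: (3,4), (6,10), (10,12), (9,14), (14,15), (15,18).
Pick (3,4); next start ≥ 4 → (6,10); next start ≥ 10 → (10,12); next start ≥ 12 → (14,15); next start ≥ 15 → (15,18).
Selected: (3,4) (6,10) (10,12) (14,15) (15,18)

12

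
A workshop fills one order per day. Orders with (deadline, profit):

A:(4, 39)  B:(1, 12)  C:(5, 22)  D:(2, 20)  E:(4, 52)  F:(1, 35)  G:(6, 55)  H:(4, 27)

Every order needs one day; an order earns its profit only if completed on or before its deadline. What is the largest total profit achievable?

230

By profit: G(d6,55), E(d4,52), A(d4,39), F(d1,35), H(d4,27), C(d5,22), D(d2,20), B(d1,12)
G→slot 6; E→slot 4; A→slot 3; F→slot 1; H→slot 2; C→slot 5; D skipped; B skipped.
Profit = 35 + 27 + 39 + 52 + 22 + 55 = 230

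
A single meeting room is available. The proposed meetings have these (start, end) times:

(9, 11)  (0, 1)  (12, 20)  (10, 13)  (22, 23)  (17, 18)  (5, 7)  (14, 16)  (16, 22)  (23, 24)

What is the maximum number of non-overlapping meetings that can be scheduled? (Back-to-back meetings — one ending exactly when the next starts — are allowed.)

7

Greedy by earliest finish: after sorting by end time, pick each interval compatible with the last pick.
By end time: (0,1), (5,7), (9,11), (10,13), (14,16), (17,18), (12,20), (16,22), (22,23), (23,24).
Pick (0,1); next start ≥ 1 → (5,7); next start ≥ 7 → (9,11); next start ≥ 11 → (14,16); next start ≥ 16 → (17,18); next start ≥ 18 → (22,23); next start ≥ 23 → (23,24).
Selected 7 meetings.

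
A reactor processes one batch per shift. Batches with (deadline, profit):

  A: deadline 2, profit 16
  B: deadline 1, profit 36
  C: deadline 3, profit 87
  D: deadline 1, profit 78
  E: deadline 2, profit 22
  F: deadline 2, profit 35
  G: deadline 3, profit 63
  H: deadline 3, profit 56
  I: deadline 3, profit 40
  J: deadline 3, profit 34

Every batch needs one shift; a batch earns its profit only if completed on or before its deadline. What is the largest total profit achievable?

Sort by profit descending; place each in the latest free slot ≤ its deadline.
By profit: C(d3,87), D(d1,78), G(d3,63), H(d3,56), I(d3,40), B(d1,36), F(d2,35), J(d3,34), E(d2,22), A(d2,16)
C→slot 3; D→slot 1; G→slot 2; H skipped; I skipped; B skipped; F skipped; J skipped; E skipped; A skipped.
Profit = 78 + 63 + 87 = 228

228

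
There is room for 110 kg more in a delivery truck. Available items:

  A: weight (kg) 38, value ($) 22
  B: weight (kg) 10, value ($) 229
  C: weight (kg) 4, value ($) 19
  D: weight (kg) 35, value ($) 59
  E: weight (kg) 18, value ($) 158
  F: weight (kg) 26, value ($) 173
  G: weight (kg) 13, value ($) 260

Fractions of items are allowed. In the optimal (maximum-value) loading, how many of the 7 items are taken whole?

Greedy by value/weight ratio, highest first.
Order: B (229/10=22.90) > G (260/13=20.00) > E (158/18=8.78) > F (173/26=6.65) > C (19/4=4.75) > D (59/35=1.69) > A (22/38=0.58)
Fill: take B (10 @ 229) → take G (13 @ 260) → take E (18 @ 158) → take F (26 @ 173) → take C (4 @ 19) → take D (35 @ 59) → take 4/38 of A → 2.32; 110/110 used.
6 item(s) taken whole; one partial (take 4/38 of A).

6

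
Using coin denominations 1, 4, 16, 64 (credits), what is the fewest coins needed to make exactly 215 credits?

8

Greedy: take as many of the largest coin as possible, then repeat with the remainder.
215 = 3×64 + 1×16 + 1×4 + 3×1
Total coins = 3 + 1 + 1 + 3 = 8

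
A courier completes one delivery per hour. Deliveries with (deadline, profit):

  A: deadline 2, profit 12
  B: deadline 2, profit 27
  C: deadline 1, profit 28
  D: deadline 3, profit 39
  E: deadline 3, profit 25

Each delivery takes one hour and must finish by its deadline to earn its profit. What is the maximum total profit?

Take jobs in profit order; each goes to the latest open slot no later than its deadline.
Profit order: D=39 C=28 B=27 E=25 A=12
Assign: D→slot 3, C→slot 1, B→slot 2, E skipped, A skipped.
Slots: [1:C] [2:B] [3:D]
Profit = 28 + 27 + 39 = 94

94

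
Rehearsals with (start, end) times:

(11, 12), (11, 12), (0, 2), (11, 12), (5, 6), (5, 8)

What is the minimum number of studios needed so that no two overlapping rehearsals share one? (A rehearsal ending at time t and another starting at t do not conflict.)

Count concurrent intervals with a sweep; the peak is the room count.
Events (time:±→running): 0:+→1 2:-→0 5:+→1 5:+→2 6:-→1 8:-→0 11:+→1 11:+→2 11:+→3 … peak 3.

3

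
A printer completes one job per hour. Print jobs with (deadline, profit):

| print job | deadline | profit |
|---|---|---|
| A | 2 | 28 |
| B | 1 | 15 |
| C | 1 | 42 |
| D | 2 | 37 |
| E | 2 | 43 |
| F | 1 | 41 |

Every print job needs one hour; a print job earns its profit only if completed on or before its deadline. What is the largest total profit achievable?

85

Take jobs in profit order; each goes to the latest open slot no later than its deadline.
By profit: E(d2,43), C(d1,42), F(d1,41), D(d2,37), A(d2,28), B(d1,15)
E→slot 2; C→slot 1; F skipped; D skipped; A skipped; B skipped.
Profit = 42 + 43 = 85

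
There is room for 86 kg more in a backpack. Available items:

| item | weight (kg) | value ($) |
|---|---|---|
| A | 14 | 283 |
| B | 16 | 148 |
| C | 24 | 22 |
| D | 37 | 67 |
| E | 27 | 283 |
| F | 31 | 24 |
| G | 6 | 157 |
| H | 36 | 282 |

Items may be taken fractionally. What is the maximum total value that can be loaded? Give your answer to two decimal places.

1051.17

Greedy by value/weight ratio, highest first.
Ratios (sorted): G 26.17, A 20.21, E 10.48, B 9.25, H 7.83, D 1.81, C 0.92, F 0.77
take G (6 @ 157); take A (14 @ 283); take E (27 @ 283); take B (16 @ 148); take 23/36 of H → 180.17. Capacity used 86/86.
Total value = 1051.17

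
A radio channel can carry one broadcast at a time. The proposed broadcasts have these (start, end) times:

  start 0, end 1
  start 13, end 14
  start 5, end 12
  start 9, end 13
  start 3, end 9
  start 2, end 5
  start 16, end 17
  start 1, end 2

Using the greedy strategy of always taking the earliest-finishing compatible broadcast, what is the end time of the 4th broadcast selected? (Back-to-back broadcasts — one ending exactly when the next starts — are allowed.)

12

By end time: (0,1), (1,2), (2,5), (3,9), (5,12), (9,13), (13,14), (16,17).
Pick (0,1); next start ≥ 1 → (1,2); next start ≥ 2 → (2,5); next start ≥ 5 → (5,12); next start ≥ 12 → (13,14); next start ≥ 14 → (16,17).
Selected: (0,1) (1,2) (2,5) (5,12) (13,14) (16,17)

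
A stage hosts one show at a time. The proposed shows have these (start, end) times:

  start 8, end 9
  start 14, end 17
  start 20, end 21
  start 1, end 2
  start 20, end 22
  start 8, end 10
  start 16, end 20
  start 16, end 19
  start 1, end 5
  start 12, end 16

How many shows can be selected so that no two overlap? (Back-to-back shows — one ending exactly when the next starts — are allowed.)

Order by finish time; keep every interval that doesn't clash with the previous kept one.
By end time: (1,2), (1,5), (8,9), (8,10), (12,16), (14,17), (16,19), (16,20), (20,21), (20,22).
Pick (1,2); next start ≥ 2 → (8,9); next start ≥ 9 → (12,16); next start ≥ 16 → (16,19); next start ≥ 19 → (20,21).
Selected 5 shows.

5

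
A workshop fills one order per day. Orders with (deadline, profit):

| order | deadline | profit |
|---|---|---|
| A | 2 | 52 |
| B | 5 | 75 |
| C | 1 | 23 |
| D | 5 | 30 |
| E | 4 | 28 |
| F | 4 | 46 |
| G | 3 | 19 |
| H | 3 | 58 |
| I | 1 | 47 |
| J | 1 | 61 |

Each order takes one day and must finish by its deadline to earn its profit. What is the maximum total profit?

292

Sort by profit descending; place each in the latest free slot ≤ its deadline.
Profit order: B=75 J=61 H=58 A=52 I=47 F=46 D=30 E=28 C=23 G=19
Assign: B→slot 5, J→slot 1, H→slot 3, A→slot 2, I skipped, F→slot 4, D skipped, E skipped, C skipped, G skipped.
Slots: [1:J] [2:A] [3:H] [4:F] [5:B]
Profit = 61 + 52 + 58 + 46 + 75 = 292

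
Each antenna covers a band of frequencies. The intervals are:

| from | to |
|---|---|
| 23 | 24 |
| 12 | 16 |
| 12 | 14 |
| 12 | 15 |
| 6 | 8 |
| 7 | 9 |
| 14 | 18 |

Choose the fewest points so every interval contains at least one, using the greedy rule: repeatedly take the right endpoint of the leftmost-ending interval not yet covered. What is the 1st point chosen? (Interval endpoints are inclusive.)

Sorted: [6,8] [7,9] [12,14] [12,15] [12,16] [14,18] [23,24]
{[6,8],[7,9]} hit by 8; {[12,14],[12,15],[12,16],[14,18]} hit by 14; {[23,24]} hit by 24.
Points: 8, 14, 24 (3 total).

8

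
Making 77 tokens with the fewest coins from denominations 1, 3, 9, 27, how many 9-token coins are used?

2

Use the largest denomination that fits, subtract, and repeat.
77 = 2×27 + 2×9 + 1×3 + 2×1
Count of 9: 2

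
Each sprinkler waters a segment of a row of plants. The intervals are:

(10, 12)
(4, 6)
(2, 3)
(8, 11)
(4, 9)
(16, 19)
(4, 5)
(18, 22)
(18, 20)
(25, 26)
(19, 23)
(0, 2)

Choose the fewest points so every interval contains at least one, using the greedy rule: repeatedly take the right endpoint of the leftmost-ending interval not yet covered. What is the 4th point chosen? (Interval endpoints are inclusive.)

19

By right end: [0,2]  [2,3]  [4,5]  [4,6]  [4,9]  [8,11]  [10,12]  [16,19]  [18,20]  [18,22]  [19,23]  [25,26]
[0,2] uncovered → point at 2; [4,5] uncovered → point at 5; [8,11] uncovered → point at 11; [16,19] uncovered → point at 19; [25,26] uncovered → point at 26.
Points: 2, 5, 11, 19, 26 (5 total).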